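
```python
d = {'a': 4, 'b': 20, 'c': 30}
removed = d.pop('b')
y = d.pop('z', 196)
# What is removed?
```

After line 1: d = {'a': 4, 'b': 20, 'c': 30}
After line 2 (pop 'b' returns 20): d = {'a': 4, 'c': 30}, removed = 20
After line 3 (pop 'z' missing, returns default 196): d = {'a': 4, 'c': 30}, y = 196

20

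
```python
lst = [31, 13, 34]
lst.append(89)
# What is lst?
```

[31, 13, 34, 89]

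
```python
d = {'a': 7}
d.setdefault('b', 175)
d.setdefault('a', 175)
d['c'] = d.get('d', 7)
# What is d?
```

After line 1: d = {'a': 7}
After line 2 (setdefault adds 'b'=175): d = {'a': 7, 'b': 175}
After line 3 (setdefault 'a' no-op, already exists): d = {'a': 7, 'b': 175}
After line 4 (get('d', 7) returns default since 'd' not in d): d = {'a': 7, 'b': 175, 'c': 7}

{'a': 7, 'b': 175, 'c': 7}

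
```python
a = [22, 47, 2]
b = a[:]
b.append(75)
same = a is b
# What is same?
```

After line 1: a = [22, 47, 2]
After line 2 (b = a[:] is a shallow copy, new object): a = [22, 47, 2], b = [22, 47, 2]
After line 3 (append only mutates b): a = [22, 47, 2], b = [22, 47, 2, 75]
After line 4 (same = a is b; different objects -> False): same = False

False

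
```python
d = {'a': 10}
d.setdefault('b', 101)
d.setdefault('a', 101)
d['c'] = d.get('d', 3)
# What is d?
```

After line 1: d = {'a': 10}
After line 2 (setdefault adds 'b'=101): d = {'a': 10, 'b': 101}
After line 3 (setdefault 'a' no-op, already exists): d = {'a': 10, 'b': 101}
After line 4 (get('d', 3) returns default since 'd' not in d): d = {'a': 10, 'b': 101, 'c': 3}

{'a': 10, 'b': 101, 'c': 3}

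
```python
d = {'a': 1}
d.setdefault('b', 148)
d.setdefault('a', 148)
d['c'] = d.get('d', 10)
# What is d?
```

After line 1: d = {'a': 1}
After line 2 (setdefault adds 'b'=148): d = {'a': 1, 'b': 148}
After line 3 (setdefault 'a' no-op, already exists): d = {'a': 1, 'b': 148}
After line 4 (get('d', 10) returns default since 'd' not in d): d = {'a': 1, 'b': 148, 'c': 10}

{'a': 1, 'b': 148, 'c': 10}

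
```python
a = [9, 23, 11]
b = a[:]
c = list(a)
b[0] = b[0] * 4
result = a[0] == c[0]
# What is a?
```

After line 1: a = [9, 23, 11]
After line 2 (b = a[:], copy): a = [9, 23, 11], b = [9, 23, 11]
After line 3 (c = list(a) is a copy, new object): c = [9, 23, 11]
After line 4 (b[0] = 9 * 4 = 36; only b mutates (copy)): a = [9, 23, 11], b = [36, 23, 11], c = [9, 23, 11]
After line 5 (a[0] = 9, c[0] = 9; result = True)

[9, 23, 11]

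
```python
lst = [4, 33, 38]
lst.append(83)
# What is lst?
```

[4, 33, 38, 83]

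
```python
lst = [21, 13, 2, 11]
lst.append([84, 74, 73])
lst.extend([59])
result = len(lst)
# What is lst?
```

After line 1: lst = [21, 13, 2, 11]
After line 2 (append adds [84, 74, 73] as single element): lst = [21, 13, 2, 11, [84, 74, 73]]
After line 3 (extend unpacks [59], adds 59): lst = [21, 13, 2, 11, [84, 74, 73], 59]
After line 4: result = len(lst) = 6

[21, 13, 2, 11, [84, 74, 73], 59]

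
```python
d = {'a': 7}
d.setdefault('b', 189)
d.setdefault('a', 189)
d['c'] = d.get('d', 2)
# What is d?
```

After line 1: d = {'a': 7}
After line 2 (setdefault adds 'b'=189): d = {'a': 7, 'b': 189}
After line 3 (setdefault 'a' no-op, already exists): d = {'a': 7, 'b': 189}
After line 4 (get('d', 2) returns default since 'd' not in d): d = {'a': 7, 'b': 189, 'c': 2}

{'a': 7, 'b': 189, 'c': 2}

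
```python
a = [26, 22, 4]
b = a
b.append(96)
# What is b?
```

After line 1: a = [26, 22, 4]
After line 2 (b = a is an alias, same object): a = [26, 22, 4], b = [26, 22, 4]
After line 3 (b.append mutates the shared list): a = [26, 22, 4, 96], b = [26, 22, 4, 96]

[26, 22, 4, 96]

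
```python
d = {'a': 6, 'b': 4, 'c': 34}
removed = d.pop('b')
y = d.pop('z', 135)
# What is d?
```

After line 1: d = {'a': 6, 'b': 4, 'c': 34}
After line 2 (pop 'b' returns 4): d = {'a': 6, 'c': 34}, removed = 4
After line 3 (pop 'z' missing, returns default 135): d = {'a': 6, 'c': 34}, y = 135

{'a': 6, 'c': 34}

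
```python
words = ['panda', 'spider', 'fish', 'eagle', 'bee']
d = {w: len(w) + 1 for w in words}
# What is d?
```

{'panda': 6, 'spider': 7, 'fish': 5, 'eagle': 6, 'bee': 4}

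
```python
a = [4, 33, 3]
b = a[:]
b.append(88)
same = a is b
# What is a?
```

After line 1: a = [4, 33, 3]
After line 2 (b = a[:] is a shallow copy, new object): a = [4, 33, 3], b = [4, 33, 3]
After line 3 (append only mutates b): a = [4, 33, 3], b = [4, 33, 3, 88]
After line 4 (same = a is b; different objects -> False): same = False

[4, 33, 3]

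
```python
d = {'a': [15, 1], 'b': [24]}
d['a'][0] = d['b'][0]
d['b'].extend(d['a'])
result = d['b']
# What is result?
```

After line 1: d = {'a': [15, 1], 'b': [24]}
After line 2 (a[0] = b[0] = 24): d = {'a': [24, 1], 'b': [24]}
After line 3 (b.extend(a) appends [24, 1]): d = {'a': [24, 1], 'b': [24, 24, 1]}
After line 4: result = d['b'] = [24, 24, 1]

[24, 24, 1]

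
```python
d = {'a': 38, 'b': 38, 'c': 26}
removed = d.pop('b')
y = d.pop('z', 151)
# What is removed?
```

After line 1: d = {'a': 38, 'b': 38, 'c': 26}
After line 2 (pop 'b' returns 38): d = {'a': 38, 'c': 26}, removed = 38
After line 3 (pop 'z' missing, returns default 151): d = {'a': 38, 'c': 26}, y = 151

38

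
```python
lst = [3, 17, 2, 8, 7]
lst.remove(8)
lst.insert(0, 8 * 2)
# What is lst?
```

After line 1: lst = [3, 17, 2, 8, 7]
After line 2 (remove first 8): lst = [3, 17, 2, 7]
After line 3 (insert 16 at index 0): lst = [16, 3, 17, 2, 7]

[16, 3, 17, 2, 7]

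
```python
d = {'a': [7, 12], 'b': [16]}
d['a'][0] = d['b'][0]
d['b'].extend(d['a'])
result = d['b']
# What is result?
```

After line 1: d = {'a': [7, 12], 'b': [16]}
After line 2 (a[0] = b[0] = 16): d = {'a': [16, 12], 'b': [16]}
After line 3 (b.extend(a) appends [16, 12]): d = {'a': [16, 12], 'b': [16, 16, 12]}
After line 4: result = d['b'] = [16, 16, 12]

[16, 16, 12]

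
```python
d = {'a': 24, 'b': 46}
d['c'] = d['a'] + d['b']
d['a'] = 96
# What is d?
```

After line 1: d = {'a': 24, 'b': 46}
After line 2 (d['c'] = 24 + 46): d = {'a': 24, 'b': 46, 'c': 70}
After line 3: d = {'a': 96, 'b': 46, 'c': 70}

{'a': 96, 'b': 46, 'c': 70}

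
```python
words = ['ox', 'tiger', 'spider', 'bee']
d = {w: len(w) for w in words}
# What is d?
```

{'ox': 2, 'tiger': 5, 'spider': 6, 'bee': 3}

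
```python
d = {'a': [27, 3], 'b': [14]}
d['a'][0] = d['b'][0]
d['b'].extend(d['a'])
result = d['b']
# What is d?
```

After line 1: d = {'a': [27, 3], 'b': [14]}
After line 2 (a[0] = b[0] = 14): d = {'a': [14, 3], 'b': [14]}
After line 3 (b.extend(a) appends [14, 3]): d = {'a': [14, 3], 'b': [14, 14, 3]}
After line 4: result = d['b'] = [14, 14, 3]

{'a': [14, 3], 'b': [14, 14, 3]}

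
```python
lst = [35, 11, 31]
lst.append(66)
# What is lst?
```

[35, 11, 31, 66]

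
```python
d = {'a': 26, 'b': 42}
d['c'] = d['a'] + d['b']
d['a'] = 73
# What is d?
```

After line 1: d = {'a': 26, 'b': 42}
After line 2 (d['c'] = 26 + 42): d = {'a': 26, 'b': 42, 'c': 68}
After line 3: d = {'a': 73, 'b': 42, 'c': 68}

{'a': 73, 'b': 42, 'c': 68}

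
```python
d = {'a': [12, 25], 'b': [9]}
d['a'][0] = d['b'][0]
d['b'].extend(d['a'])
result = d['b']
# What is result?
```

After line 1: d = {'a': [12, 25], 'b': [9]}
After line 2 (a[0] = b[0] = 9): d = {'a': [9, 25], 'b': [9]}
After line 3 (b.extend(a) appends [9, 25]): d = {'a': [9, 25], 'b': [9, 9, 25]}
After line 4: result = d['b'] = [9, 9, 25]

[9, 9, 25]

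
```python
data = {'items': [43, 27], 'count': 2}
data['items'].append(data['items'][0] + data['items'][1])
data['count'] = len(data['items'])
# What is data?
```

After line 1: data = {'items': [43, 27], 'count': 2}
After line 2 (append 43 + 27 = 70): data = {'items': [43, 27, 70], 'count': 2}
After line 3 (count = len(items) = 3): data = {'items': [43, 27, 70], 'count': 3}

{'items': [43, 27, 70], 'count': 3}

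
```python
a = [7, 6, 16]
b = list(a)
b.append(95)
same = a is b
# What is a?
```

After line 1: a = [7, 6, 16]
After line 2 (b = list(a) is a shallow copy, new object): a = [7, 6, 16], b = [7, 6, 16]
After line 3 (append only mutates b): a = [7, 6, 16], b = [7, 6, 16, 95]
After line 4 (same = a is b; different objects -> False): same = False

[7, 6, 16]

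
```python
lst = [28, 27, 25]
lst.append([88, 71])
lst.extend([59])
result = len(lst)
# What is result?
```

After line 1: lst = [28, 27, 25]
After line 2 (append adds [88, 71] as single element): lst = [28, 27, 25, [88, 71]]
After line 3 (extend unpacks [59], adds 59): lst = [28, 27, 25, [88, 71], 59]
After line 4: result = len(lst) = 5

5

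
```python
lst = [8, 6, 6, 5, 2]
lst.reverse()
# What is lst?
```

[2, 5, 6, 6, 8]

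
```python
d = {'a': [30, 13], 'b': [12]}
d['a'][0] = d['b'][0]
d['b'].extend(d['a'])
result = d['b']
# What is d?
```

After line 1: d = {'a': [30, 13], 'b': [12]}
After line 2 (a[0] = b[0] = 12): d = {'a': [12, 13], 'b': [12]}
After line 3 (b.extend(a) appends [12, 13]): d = {'a': [12, 13], 'b': [12, 12, 13]}
After line 4: result = d['b'] = [12, 12, 13]

{'a': [12, 13], 'b': [12, 12, 13]}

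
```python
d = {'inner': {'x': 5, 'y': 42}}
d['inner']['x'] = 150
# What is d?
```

After line 1: d = {'inner': {'x': 5, 'y': 42}}
After line 2 (inner x overwritten): d = {'inner': {'x': 150, 'y': 42}}

{'inner': {'x': 150, 'y': 42}}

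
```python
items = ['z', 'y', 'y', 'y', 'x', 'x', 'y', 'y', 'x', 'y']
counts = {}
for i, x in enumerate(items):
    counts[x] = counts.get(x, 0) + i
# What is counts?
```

Initial: counts = {}, items = ['z', 'y', 'y', 'y', 'x', 'x', 'y', 'y', 'x', 'y']
i=0, x='z': counts = {'z': 0}
i=1, x='y': counts = {'z': 0, 'y': 1}
i=2, x='y': counts = {'z': 0, 'y': 3}
i=3, x='y': counts = {'z': 0, 'y': 6}
i=4, x='x': counts = {'z': 0, 'y': 6, 'x': 4}
i=5, x='x': counts = {'z': 0, 'y': 6, 'x': 9}
i=6, x='y': counts = {'z': 0, 'y': 12, 'x': 9}
i=7, x='y': counts = {'z': 0, 'y': 19, 'x': 9}
i=8, x='x': counts = {'z': 0, 'y': 19, 'x': 17}
i=9, x='y': counts = {'z': 0, 'y': 28, 'x': 17}

{'z': 0, 'y': 28, 'x': 17}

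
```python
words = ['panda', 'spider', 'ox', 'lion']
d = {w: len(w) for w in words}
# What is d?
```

{'panda': 5, 'spider': 6, 'ox': 2, 'lion': 4}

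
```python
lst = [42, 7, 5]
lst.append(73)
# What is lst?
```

[42, 7, 5, 73]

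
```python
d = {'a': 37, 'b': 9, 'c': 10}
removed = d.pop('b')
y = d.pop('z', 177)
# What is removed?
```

After line 1: d = {'a': 37, 'b': 9, 'c': 10}
After line 2 (pop 'b' returns 9): d = {'a': 37, 'c': 10}, removed = 9
After line 3 (pop 'z' missing, returns default 177): d = {'a': 37, 'c': 10}, y = 177

9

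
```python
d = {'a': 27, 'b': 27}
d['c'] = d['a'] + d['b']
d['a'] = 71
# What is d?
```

After line 1: d = {'a': 27, 'b': 27}
After line 2 (d['c'] = 27 + 27): d = {'a': 27, 'b': 27, 'c': 54}
After line 3: d = {'a': 71, 'b': 27, 'c': 54}

{'a': 71, 'b': 27, 'c': 54}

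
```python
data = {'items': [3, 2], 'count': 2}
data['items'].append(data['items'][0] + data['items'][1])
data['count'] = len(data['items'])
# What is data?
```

After line 1: data = {'items': [3, 2], 'count': 2}
After line 2 (append 3 + 2 = 5): data = {'items': [3, 2, 5], 'count': 2}
After line 3 (count = len(items) = 3): data = {'items': [3, 2, 5], 'count': 3}

{'items': [3, 2, 5], 'count': 3}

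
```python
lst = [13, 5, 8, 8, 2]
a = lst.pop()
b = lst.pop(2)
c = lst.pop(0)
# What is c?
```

After line 1: lst = [13, 5, 8, 8, 2]
After line 2 (pop() -> a = 2): lst = [13, 5, 8, 8]
After line 3 (pop(2) -> b = 8): lst = [13, 5, 8]
After line 4 (pop(0) -> c = 13): lst = [5, 8]

13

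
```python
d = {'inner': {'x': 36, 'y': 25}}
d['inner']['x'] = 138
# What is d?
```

After line 1: d = {'inner': {'x': 36, 'y': 25}}
After line 2 (inner x overwritten): d = {'inner': {'x': 138, 'y': 25}}

{'inner': {'x': 138, 'y': 25}}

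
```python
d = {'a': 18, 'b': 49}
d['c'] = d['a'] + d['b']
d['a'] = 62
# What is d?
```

After line 1: d = {'a': 18, 'b': 49}
After line 2 (d['c'] = 18 + 49): d = {'a': 18, 'b': 49, 'c': 67}
After line 3: d = {'a': 62, 'b': 49, 'c': 67}

{'a': 62, 'b': 49, 'c': 67}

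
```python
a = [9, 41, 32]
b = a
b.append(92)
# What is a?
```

After line 1: a = [9, 41, 32]
After line 2 (b = a is an alias, same object): a = [9, 41, 32], b = [9, 41, 32]
After line 3 (b.append mutates the shared list): a = [9, 41, 32, 92], b = [9, 41, 32, 92]

[9, 41, 32, 92]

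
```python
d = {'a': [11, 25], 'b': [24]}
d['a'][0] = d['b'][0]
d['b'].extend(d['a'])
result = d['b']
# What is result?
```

After line 1: d = {'a': [11, 25], 'b': [24]}
After line 2 (a[0] = b[0] = 24): d = {'a': [24, 25], 'b': [24]}
After line 3 (b.extend(a) appends [24, 25]): d = {'a': [24, 25], 'b': [24, 24, 25]}
After line 4: result = d['b'] = [24, 24, 25]

[24, 24, 25]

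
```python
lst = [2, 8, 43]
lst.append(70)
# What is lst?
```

[2, 8, 43, 70]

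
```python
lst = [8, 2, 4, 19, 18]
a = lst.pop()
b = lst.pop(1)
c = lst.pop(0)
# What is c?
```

After line 1: lst = [8, 2, 4, 19, 18]
After line 2 (pop() -> a = 18): lst = [8, 2, 4, 19]
After line 3 (pop(1) -> b = 2): lst = [8, 4, 19]
After line 4 (pop(0) -> c = 8): lst = [4, 19]

8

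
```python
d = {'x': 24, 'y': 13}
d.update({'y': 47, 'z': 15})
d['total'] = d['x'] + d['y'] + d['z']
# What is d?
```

After line 1: d = {'x': 24, 'y': 13}
After line 2 (y overwritten, z added): d = {'x': 24, 'y': 47, 'z': 15}
After line 3 (total = 24 + 47 + 15 = 86): d = {'x': 24, 'y': 47, 'z': 15, 'total': 86}

{'x': 24, 'y': 47, 'z': 15, 'total': 86}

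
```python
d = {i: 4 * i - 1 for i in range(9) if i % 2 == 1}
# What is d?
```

{1: 3, 3: 11, 5: 19, 7: 27}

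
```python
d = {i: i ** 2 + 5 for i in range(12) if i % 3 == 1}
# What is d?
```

{1: 6, 4: 21, 7: 54, 10: 105}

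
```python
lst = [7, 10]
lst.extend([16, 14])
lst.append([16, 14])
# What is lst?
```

After line 1: lst = [7, 10]
After line 2 (extend unpacks [16, 14]): lst = [7, 10, 16, 14]
After line 3 (append adds [16, 14] as single element): lst = [7, 10, 16, 14, [16, 14]]

[7, 10, 16, 14, [16, 14]]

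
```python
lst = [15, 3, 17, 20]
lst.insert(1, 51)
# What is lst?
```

[15, 51, 3, 17, 20]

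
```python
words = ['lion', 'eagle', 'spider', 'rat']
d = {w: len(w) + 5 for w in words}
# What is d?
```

{'lion': 9, 'eagle': 10, 'spider': 11, 'rat': 8}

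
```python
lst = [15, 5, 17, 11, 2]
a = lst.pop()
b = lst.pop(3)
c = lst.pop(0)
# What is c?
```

After line 1: lst = [15, 5, 17, 11, 2]
After line 2 (pop() -> a = 2): lst = [15, 5, 17, 11]
After line 3 (pop(3) -> b = 11): lst = [15, 5, 17]
After line 4 (pop(0) -> c = 15): lst = [5, 17]

15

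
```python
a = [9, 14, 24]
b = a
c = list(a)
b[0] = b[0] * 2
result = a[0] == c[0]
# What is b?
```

After line 1: a = [9, 14, 24]
After line 2 (b = a, alias): a = [9, 14, 24], b = [9, 14, 24]
After line 3 (c = list(a) is a copy, new object): c = [9, 14, 24]
After line 4 (b[0] = 9 * 2 = 18; mutates shared a/b): a = b = [18, 14, 24], c = [9, 14, 24]
After line 5 (a[0] = 18, c[0] = 9; result = False)

[18, 14, 24]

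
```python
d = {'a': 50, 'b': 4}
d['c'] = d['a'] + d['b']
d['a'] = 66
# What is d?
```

After line 1: d = {'a': 50, 'b': 4}
After line 2 (d['c'] = 50 + 4): d = {'a': 50, 'b': 4, 'c': 54}
After line 3: d = {'a': 66, 'b': 4, 'c': 54}

{'a': 66, 'b': 4, 'c': 54}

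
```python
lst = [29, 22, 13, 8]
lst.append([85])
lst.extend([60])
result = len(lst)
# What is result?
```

After line 1: lst = [29, 22, 13, 8]
After line 2 (append adds [85] as single element): lst = [29, 22, 13, 8, [85]]
After line 3 (extend unpacks [60], adds 60): lst = [29, 22, 13, 8, [85], 60]
After line 4: result = len(lst) = 6

6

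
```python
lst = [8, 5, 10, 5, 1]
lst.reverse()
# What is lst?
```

[1, 5, 10, 5, 8]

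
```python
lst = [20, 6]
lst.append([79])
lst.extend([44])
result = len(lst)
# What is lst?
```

After line 1: lst = [20, 6]
After line 2 (append adds [79] as single element): lst = [20, 6, [79]]
After line 3 (extend unpacks [44], adds 44): lst = [20, 6, [79], 44]
After line 4: result = len(lst) = 4

[20, 6, [79], 44]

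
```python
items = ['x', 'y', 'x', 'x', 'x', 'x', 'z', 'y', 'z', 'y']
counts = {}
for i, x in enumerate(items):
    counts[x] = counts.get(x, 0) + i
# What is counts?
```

Initial: counts = {}, items = ['x', 'y', 'x', 'x', 'x', 'x', 'z', 'y', 'z', 'y']
i=0, x='x': counts = {'x': 0}
i=1, x='y': counts = {'x': 0, 'y': 1}
i=2, x='x': counts = {'x': 2, 'y': 1}
i=3, x='x': counts = {'x': 5, 'y': 1}
i=4, x='x': counts = {'x': 9, 'y': 1}
i=5, x='x': counts = {'x': 14, 'y': 1}
i=6, x='z': counts = {'x': 14, 'y': 1, 'z': 6}
i=7, x='y': counts = {'x': 14, 'y': 8, 'z': 6}
i=8, x='z': counts = {'x': 14, 'y': 8, 'z': 14}
i=9, x='y': counts = {'x': 14, 'y': 17, 'z': 14}

{'x': 14, 'y': 17, 'z': 14}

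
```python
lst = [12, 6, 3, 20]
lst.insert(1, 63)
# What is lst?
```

[12, 63, 6, 3, 20]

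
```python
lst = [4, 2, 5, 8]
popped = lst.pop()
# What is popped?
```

8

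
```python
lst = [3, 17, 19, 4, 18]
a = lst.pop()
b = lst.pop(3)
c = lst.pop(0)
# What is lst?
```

After line 1: lst = [3, 17, 19, 4, 18]
After line 2 (pop() -> a = 18): lst = [3, 17, 19, 4]
After line 3 (pop(3) -> b = 4): lst = [3, 17, 19]
After line 4 (pop(0) -> c = 3): lst = [17, 19]

[17, 19]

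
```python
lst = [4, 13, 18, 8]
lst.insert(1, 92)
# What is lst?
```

[4, 92, 13, 18, 8]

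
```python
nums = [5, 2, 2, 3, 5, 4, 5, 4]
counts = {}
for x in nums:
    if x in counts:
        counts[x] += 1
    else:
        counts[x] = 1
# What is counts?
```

Initial: counts = {}, nums = [5, 2, 2, 3, 5, 4, 5, 4]
See 5: counts = {5: 1}
See 2: counts = {5: 1, 2: 1}
See 2: counts = {5: 1, 2: 2}
See 3: counts = {5: 1, 2: 2, 3: 1}
See 5: counts = {5: 2, 2: 2, 3: 1}
See 4: counts = {5: 2, 2: 2, 3: 1, 4: 1}
See 5: counts = {5: 3, 2: 2, 3: 1, 4: 1}
See 4: counts = {5: 3, 2: 2, 3: 1, 4: 2}

{5: 3, 2: 2, 3: 1, 4: 2}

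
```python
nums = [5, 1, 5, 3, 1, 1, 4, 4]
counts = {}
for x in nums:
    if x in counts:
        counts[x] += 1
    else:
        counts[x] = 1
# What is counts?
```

Initial: counts = {}, nums = [5, 1, 5, 3, 1, 1, 4, 4]
See 5: counts = {5: 1}
See 1: counts = {5: 1, 1: 1}
See 5: counts = {5: 2, 1: 1}
See 3: counts = {5: 2, 1: 1, 3: 1}
See 1: counts = {5: 2, 1: 2, 3: 1}
See 1: counts = {5: 2, 1: 3, 3: 1}
See 4: counts = {5: 2, 1: 3, 3: 1, 4: 1}
See 4: counts = {5: 2, 1: 3, 3: 1, 4: 2}

{5: 2, 1: 3, 3: 1, 4: 2}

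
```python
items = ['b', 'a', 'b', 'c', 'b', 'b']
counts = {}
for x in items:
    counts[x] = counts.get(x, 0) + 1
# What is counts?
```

Initial: counts = {}, items = ['b', 'a', 'b', 'c', 'b', 'b']
See 'b': counts = {'b': 1}
See 'a': counts = {'b': 1, 'a': 1}
See 'b': counts = {'b': 2, 'a': 1}
See 'c': counts = {'b': 2, 'a': 1, 'c': 1}
See 'b': counts = {'b': 3, 'a': 1, 'c': 1}
See 'b': counts = {'b': 4, 'a': 1, 'c': 1}

{'b': 4, 'a': 1, 'c': 1}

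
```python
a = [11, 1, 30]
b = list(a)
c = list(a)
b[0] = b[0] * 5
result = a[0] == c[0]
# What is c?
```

After line 1: a = [11, 1, 30]
After line 2 (b = list(a), copy): a = [11, 1, 30], b = [11, 1, 30]
After line 3 (c = list(a) is a copy, new object): c = [11, 1, 30]
After line 4 (b[0] = 11 * 5 = 55; only b mutates (copy)): a = [11, 1, 30], b = [55, 1, 30], c = [11, 1, 30]
After line 5 (a[0] = 11, c[0] = 11; result = True)

[11, 1, 30]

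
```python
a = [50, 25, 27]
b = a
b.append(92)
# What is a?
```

After line 1: a = [50, 25, 27]
After line 2 (b = a is an alias, same object): a = [50, 25, 27], b = [50, 25, 27]
After line 3 (b.append mutates the shared list): a = [50, 25, 27, 92], b = [50, 25, 27, 92]

[50, 25, 27, 92]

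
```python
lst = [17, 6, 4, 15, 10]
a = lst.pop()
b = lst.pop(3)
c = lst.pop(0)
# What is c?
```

After line 1: lst = [17, 6, 4, 15, 10]
After line 2 (pop() -> a = 10): lst = [17, 6, 4, 15]
After line 3 (pop(3) -> b = 15): lst = [17, 6, 4]
After line 4 (pop(0) -> c = 17): lst = [6, 4]

17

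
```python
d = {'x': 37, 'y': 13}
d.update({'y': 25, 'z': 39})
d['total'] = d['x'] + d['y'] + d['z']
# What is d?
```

After line 1: d = {'x': 37, 'y': 13}
After line 2 (y overwritten, z added): d = {'x': 37, 'y': 25, 'z': 39}
After line 3 (total = 37 + 25 + 39 = 101): d = {'x': 37, 'y': 25, 'z': 39, 'total': 101}

{'x': 37, 'y': 25, 'z': 39, 'total': 101}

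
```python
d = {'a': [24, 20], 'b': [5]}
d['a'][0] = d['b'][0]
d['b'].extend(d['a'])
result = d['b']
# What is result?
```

After line 1: d = {'a': [24, 20], 'b': [5]}
After line 2 (a[0] = b[0] = 5): d = {'a': [5, 20], 'b': [5]}
After line 3 (b.extend(a) appends [5, 20]): d = {'a': [5, 20], 'b': [5, 5, 20]}
After line 4: result = d['b'] = [5, 5, 20]

[5, 5, 20]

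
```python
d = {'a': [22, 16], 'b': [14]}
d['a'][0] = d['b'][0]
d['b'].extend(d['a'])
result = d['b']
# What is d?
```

After line 1: d = {'a': [22, 16], 'b': [14]}
After line 2 (a[0] = b[0] = 14): d = {'a': [14, 16], 'b': [14]}
After line 3 (b.extend(a) appends [14, 16]): d = {'a': [14, 16], 'b': [14, 14, 16]}
After line 4: result = d['b'] = [14, 14, 16]

{'a': [14, 16], 'b': [14, 14, 16]}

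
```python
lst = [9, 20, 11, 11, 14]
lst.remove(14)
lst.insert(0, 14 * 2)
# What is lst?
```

After line 1: lst = [9, 20, 11, 11, 14]
After line 2 (remove first 14): lst = [9, 20, 11, 11]
After line 3 (insert 28 at index 0): lst = [28, 9, 20, 11, 11]

[28, 9, 20, 11, 11]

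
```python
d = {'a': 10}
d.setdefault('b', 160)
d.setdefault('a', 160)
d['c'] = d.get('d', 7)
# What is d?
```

After line 1: d = {'a': 10}
After line 2 (setdefault adds 'b'=160): d = {'a': 10, 'b': 160}
After line 3 (setdefault 'a' no-op, already exists): d = {'a': 10, 'b': 160}
After line 4 (get('d', 7) returns default since 'd' not in d): d = {'a': 10, 'b': 160, 'c': 7}

{'a': 10, 'b': 160, 'c': 7}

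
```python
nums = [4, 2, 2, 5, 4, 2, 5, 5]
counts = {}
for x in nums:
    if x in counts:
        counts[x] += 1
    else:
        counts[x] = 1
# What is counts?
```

Initial: counts = {}, nums = [4, 2, 2, 5, 4, 2, 5, 5]
See 4: counts = {4: 1}
See 2: counts = {4: 1, 2: 1}
See 2: counts = {4: 1, 2: 2}
See 5: counts = {4: 1, 2: 2, 5: 1}
See 4: counts = {4: 2, 2: 2, 5: 1}
See 2: counts = {4: 2, 2: 3, 5: 1}
See 5: counts = {4: 2, 2: 3, 5: 2}
See 5: counts = {4: 2, 2: 3, 5: 3}

{4: 2, 2: 3, 5: 3}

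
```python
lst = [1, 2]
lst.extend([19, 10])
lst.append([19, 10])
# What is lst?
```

After line 1: lst = [1, 2]
After line 2 (extend unpacks [19, 10]): lst = [1, 2, 19, 10]
After line 3 (append adds [19, 10] as single element): lst = [1, 2, 19, 10, [19, 10]]

[1, 2, 19, 10, [19, 10]]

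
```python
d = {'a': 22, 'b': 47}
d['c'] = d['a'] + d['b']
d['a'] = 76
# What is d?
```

After line 1: d = {'a': 22, 'b': 47}
After line 2 (d['c'] = 22 + 47): d = {'a': 22, 'b': 47, 'c': 69}
After line 3: d = {'a': 76, 'b': 47, 'c': 69}

{'a': 76, 'b': 47, 'c': 69}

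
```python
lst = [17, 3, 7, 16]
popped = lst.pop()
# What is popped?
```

16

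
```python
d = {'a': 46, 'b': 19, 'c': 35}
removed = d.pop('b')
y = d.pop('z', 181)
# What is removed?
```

After line 1: d = {'a': 46, 'b': 19, 'c': 35}
After line 2 (pop 'b' returns 19): d = {'a': 46, 'c': 35}, removed = 19
After line 3 (pop 'z' missing, returns default 181): d = {'a': 46, 'c': 35}, y = 181

19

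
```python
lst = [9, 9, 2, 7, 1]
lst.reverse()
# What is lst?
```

[1, 7, 2, 9, 9]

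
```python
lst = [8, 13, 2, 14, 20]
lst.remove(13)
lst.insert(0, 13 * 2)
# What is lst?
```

After line 1: lst = [8, 13, 2, 14, 20]
After line 2 (remove first 13): lst = [8, 2, 14, 20]
After line 3 (insert 26 at index 0): lst = [26, 8, 2, 14, 20]

[26, 8, 2, 14, 20]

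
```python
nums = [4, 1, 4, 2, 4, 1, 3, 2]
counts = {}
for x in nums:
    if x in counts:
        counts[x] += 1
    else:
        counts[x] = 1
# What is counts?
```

Initial: counts = {}, nums = [4, 1, 4, 2, 4, 1, 3, 2]
See 4: counts = {4: 1}
See 1: counts = {4: 1, 1: 1}
See 4: counts = {4: 2, 1: 1}
See 2: counts = {4: 2, 1: 1, 2: 1}
See 4: counts = {4: 3, 1: 1, 2: 1}
See 1: counts = {4: 3, 1: 2, 2: 1}
See 3: counts = {4: 3, 1: 2, 2: 1, 3: 1}
See 2: counts = {4: 3, 1: 2, 2: 2, 3: 1}

{4: 3, 1: 2, 2: 2, 3: 1}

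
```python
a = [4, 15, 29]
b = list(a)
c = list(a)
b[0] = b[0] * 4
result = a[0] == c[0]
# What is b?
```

After line 1: a = [4, 15, 29]
After line 2 (b = list(a), copy): a = [4, 15, 29], b = [4, 15, 29]
After line 3 (c = list(a) is a copy, new object): c = [4, 15, 29]
After line 4 (b[0] = 4 * 4 = 16; only b mutates (copy)): a = [4, 15, 29], b = [16, 15, 29], c = [4, 15, 29]
After line 5 (a[0] = 4, c[0] = 4; result = True)

[16, 15, 29]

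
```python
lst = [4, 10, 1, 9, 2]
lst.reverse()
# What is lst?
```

[2, 9, 1, 10, 4]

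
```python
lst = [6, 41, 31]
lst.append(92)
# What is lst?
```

[6, 41, 31, 92]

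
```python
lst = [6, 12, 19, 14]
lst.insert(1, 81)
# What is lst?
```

[6, 81, 12, 19, 14]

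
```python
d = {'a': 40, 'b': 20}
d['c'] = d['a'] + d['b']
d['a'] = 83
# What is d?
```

After line 1: d = {'a': 40, 'b': 20}
After line 2 (d['c'] = 40 + 20): d = {'a': 40, 'b': 20, 'c': 60}
After line 3: d = {'a': 83, 'b': 20, 'c': 60}

{'a': 83, 'b': 20, 'c': 60}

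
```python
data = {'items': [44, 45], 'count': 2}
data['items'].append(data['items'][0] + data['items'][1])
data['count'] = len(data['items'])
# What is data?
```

After line 1: data = {'items': [44, 45], 'count': 2}
After line 2 (append 44 + 45 = 89): data = {'items': [44, 45, 89], 'count': 2}
After line 3 (count = len(items) = 3): data = {'items': [44, 45, 89], 'count': 3}

{'items': [44, 45, 89], 'count': 3}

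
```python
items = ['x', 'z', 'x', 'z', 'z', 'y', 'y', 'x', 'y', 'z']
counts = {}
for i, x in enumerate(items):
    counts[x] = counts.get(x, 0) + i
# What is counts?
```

Initial: counts = {}, items = ['x', 'z', 'x', 'z', 'z', 'y', 'y', 'x', 'y', 'z']
i=0, x='x': counts = {'x': 0}
i=1, x='z': counts = {'x': 0, 'z': 1}
i=2, x='x': counts = {'x': 2, 'z': 1}
i=3, x='z': counts = {'x': 2, 'z': 4}
i=4, x='z': counts = {'x': 2, 'z': 8}
i=5, x='y': counts = {'x': 2, 'z': 8, 'y': 5}
i=6, x='y': counts = {'x': 2, 'z': 8, 'y': 11}
i=7, x='x': counts = {'x': 9, 'z': 8, 'y': 11}
i=8, x='y': counts = {'x': 9, 'z': 8, 'y': 19}
i=9, x='z': counts = {'x': 9, 'z': 17, 'y': 19}

{'x': 9, 'z': 17, 'y': 19}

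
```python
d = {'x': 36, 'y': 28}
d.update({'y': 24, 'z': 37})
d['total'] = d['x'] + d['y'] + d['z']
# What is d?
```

After line 1: d = {'x': 36, 'y': 28}
After line 2 (y overwritten, z added): d = {'x': 36, 'y': 24, 'z': 37}
After line 3 (total = 36 + 24 + 37 = 97): d = {'x': 36, 'y': 24, 'z': 37, 'total': 97}

{'x': 36, 'y': 24, 'z': 37, 'total': 97}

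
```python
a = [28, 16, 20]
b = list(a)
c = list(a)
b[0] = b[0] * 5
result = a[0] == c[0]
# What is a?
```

After line 1: a = [28, 16, 20]
After line 2 (b = list(a), copy): a = [28, 16, 20], b = [28, 16, 20]
After line 3 (c = list(a) is a copy, new object): c = [28, 16, 20]
After line 4 (b[0] = 28 * 5 = 140; only b mutates (copy)): a = [28, 16, 20], b = [140, 16, 20], c = [28, 16, 20]
After line 5 (a[0] = 28, c[0] = 28; result = True)

[28, 16, 20]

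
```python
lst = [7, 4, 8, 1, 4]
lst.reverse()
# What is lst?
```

[4, 1, 8, 4, 7]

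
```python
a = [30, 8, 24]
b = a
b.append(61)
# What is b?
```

After line 1: a = [30, 8, 24]
After line 2 (b = a is an alias, same object): a = [30, 8, 24], b = [30, 8, 24]
After line 3 (b.append mutates the shared list): a = [30, 8, 24, 61], b = [30, 8, 24, 61]

[30, 8, 24, 61]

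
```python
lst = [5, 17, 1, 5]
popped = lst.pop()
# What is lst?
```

[5, 17, 1]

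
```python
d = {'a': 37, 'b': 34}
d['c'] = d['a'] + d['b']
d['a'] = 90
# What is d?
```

After line 1: d = {'a': 37, 'b': 34}
After line 2 (d['c'] = 37 + 34): d = {'a': 37, 'b': 34, 'c': 71}
After line 3: d = {'a': 90, 'b': 34, 'c': 71}

{'a': 90, 'b': 34, 'c': 71}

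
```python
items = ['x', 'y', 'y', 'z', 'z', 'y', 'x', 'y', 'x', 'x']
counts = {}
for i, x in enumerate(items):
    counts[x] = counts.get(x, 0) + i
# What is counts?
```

Initial: counts = {}, items = ['x', 'y', 'y', 'z', 'z', 'y', 'x', 'y', 'x', 'x']
i=0, x='x': counts = {'x': 0}
i=1, x='y': counts = {'x': 0, 'y': 1}
i=2, x='y': counts = {'x': 0, 'y': 3}
i=3, x='z': counts = {'x': 0, 'y': 3, 'z': 3}
i=4, x='z': counts = {'x': 0, 'y': 3, 'z': 7}
i=5, x='y': counts = {'x': 0, 'y': 8, 'z': 7}
i=6, x='x': counts = {'x': 6, 'y': 8, 'z': 7}
i=7, x='y': counts = {'x': 6, 'y': 15, 'z': 7}
i=8, x='x': counts = {'x': 14, 'y': 15, 'z': 7}
i=9, x='x': counts = {'x': 23, 'y': 15, 'z': 7}

{'x': 23, 'y': 15, 'z': 7}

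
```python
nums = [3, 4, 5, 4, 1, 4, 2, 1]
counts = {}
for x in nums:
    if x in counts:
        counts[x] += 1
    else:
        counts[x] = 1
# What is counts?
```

Initial: counts = {}, nums = [3, 4, 5, 4, 1, 4, 2, 1]
See 3: counts = {3: 1}
See 4: counts = {3: 1, 4: 1}
See 5: counts = {3: 1, 4: 1, 5: 1}
See 4: counts = {3: 1, 4: 2, 5: 1}
See 1: counts = {3: 1, 4: 2, 5: 1, 1: 1}
See 4: counts = {3: 1, 4: 3, 5: 1, 1: 1}
See 2: counts = {3: 1, 4: 3, 5: 1, 1: 1, 2: 1}
See 1: counts = {3: 1, 4: 3, 5: 1, 1: 2, 2: 1}

{3: 1, 4: 3, 5: 1, 1: 2, 2: 1}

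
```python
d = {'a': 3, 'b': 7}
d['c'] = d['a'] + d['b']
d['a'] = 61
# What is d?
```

After line 1: d = {'a': 3, 'b': 7}
After line 2 (d['c'] = 3 + 7): d = {'a': 3, 'b': 7, 'c': 10}
After line 3: d = {'a': 61, 'b': 7, 'c': 10}

{'a': 61, 'b': 7, 'c': 10}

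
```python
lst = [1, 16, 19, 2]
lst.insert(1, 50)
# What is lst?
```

[1, 50, 16, 19, 2]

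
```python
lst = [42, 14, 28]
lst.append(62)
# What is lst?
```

[42, 14, 28, 62]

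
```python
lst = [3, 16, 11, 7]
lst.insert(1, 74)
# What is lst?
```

[3, 74, 16, 11, 7]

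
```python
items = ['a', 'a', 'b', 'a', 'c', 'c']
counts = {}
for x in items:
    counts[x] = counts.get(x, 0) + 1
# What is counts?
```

Initial: counts = {}, items = ['a', 'a', 'b', 'a', 'c', 'c']
See 'a': counts = {'a': 1}
See 'a': counts = {'a': 2}
See 'b': counts = {'a': 2, 'b': 1}
See 'a': counts = {'a': 3, 'b': 1}
See 'c': counts = {'a': 3, 'b': 1, 'c': 1}
See 'c': counts = {'a': 3, 'b': 1, 'c': 2}

{'a': 3, 'b': 1, 'c': 2}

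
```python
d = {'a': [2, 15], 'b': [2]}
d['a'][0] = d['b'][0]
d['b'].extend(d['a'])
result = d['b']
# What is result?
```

After line 1: d = {'a': [2, 15], 'b': [2]}
After line 2 (a[0] = b[0] = 2): d = {'a': [2, 15], 'b': [2]}
After line 3 (b.extend(a) appends [2, 15]): d = {'a': [2, 15], 'b': [2, 2, 15]}
After line 4: result = d['b'] = [2, 2, 15]

[2, 2, 15]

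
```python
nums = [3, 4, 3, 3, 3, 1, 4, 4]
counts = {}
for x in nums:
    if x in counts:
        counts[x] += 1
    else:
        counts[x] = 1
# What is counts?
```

Initial: counts = {}, nums = [3, 4, 3, 3, 3, 1, 4, 4]
See 3: counts = {3: 1}
See 4: counts = {3: 1, 4: 1}
See 3: counts = {3: 2, 4: 1}
See 3: counts = {3: 3, 4: 1}
See 3: counts = {3: 4, 4: 1}
See 1: counts = {3: 4, 4: 1, 1: 1}
See 4: counts = {3: 4, 4: 2, 1: 1}
See 4: counts = {3: 4, 4: 3, 1: 1}

{3: 4, 4: 3, 1: 1}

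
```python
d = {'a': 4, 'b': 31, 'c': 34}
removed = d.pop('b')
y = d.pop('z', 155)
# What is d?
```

After line 1: d = {'a': 4, 'b': 31, 'c': 34}
After line 2 (pop 'b' returns 31): d = {'a': 4, 'c': 34}, removed = 31
After line 3 (pop 'z' missing, returns default 155): d = {'a': 4, 'c': 34}, y = 155

{'a': 4, 'c': 34}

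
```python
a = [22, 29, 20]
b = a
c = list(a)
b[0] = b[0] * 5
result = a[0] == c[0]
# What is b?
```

After line 1: a = [22, 29, 20]
After line 2 (b = a, alias): a = [22, 29, 20], b = [22, 29, 20]
After line 3 (c = list(a) is a copy, new object): c = [22, 29, 20]
After line 4 (b[0] = 22 * 5 = 110; mutates shared a/b): a = b = [110, 29, 20], c = [22, 29, 20]
After line 5 (a[0] = 110, c[0] = 22; result = False)

[110, 29, 20]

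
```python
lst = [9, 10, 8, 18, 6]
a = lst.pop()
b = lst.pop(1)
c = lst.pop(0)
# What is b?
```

After line 1: lst = [9, 10, 8, 18, 6]
After line 2 (pop() -> a = 6): lst = [9, 10, 8, 18]
After line 3 (pop(1) -> b = 10): lst = [9, 8, 18]
After line 4 (pop(0) -> c = 9): lst = [8, 18]

10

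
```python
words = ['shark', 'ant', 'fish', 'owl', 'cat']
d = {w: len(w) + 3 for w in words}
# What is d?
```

{'shark': 8, 'ant': 6, 'fish': 7, 'owl': 6, 'cat': 6}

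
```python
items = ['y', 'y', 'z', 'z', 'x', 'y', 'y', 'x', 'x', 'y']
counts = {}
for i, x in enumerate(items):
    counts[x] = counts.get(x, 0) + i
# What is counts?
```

Initial: counts = {}, items = ['y', 'y', 'z', 'z', 'x', 'y', 'y', 'x', 'x', 'y']
i=0, x='y': counts = {'y': 0}
i=1, x='y': counts = {'y': 1}
i=2, x='z': counts = {'y': 1, 'z': 2}
i=3, x='z': counts = {'y': 1, 'z': 5}
i=4, x='x': counts = {'y': 1, 'z': 5, 'x': 4}
i=5, x='y': counts = {'y': 6, 'z': 5, 'x': 4}
i=6, x='y': counts = {'y': 12, 'z': 5, 'x': 4}
i=7, x='x': counts = {'y': 12, 'z': 5, 'x': 11}
i=8, x='x': counts = {'y': 12, 'z': 5, 'x': 19}
i=9, x='y': counts = {'y': 21, 'z': 5, 'x': 19}

{'y': 21, 'z': 5, 'x': 19}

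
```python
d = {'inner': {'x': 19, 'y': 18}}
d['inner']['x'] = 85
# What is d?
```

After line 1: d = {'inner': {'x': 19, 'y': 18}}
After line 2 (inner x overwritten): d = {'inner': {'x': 85, 'y': 18}}

{'inner': {'x': 85, 'y': 18}}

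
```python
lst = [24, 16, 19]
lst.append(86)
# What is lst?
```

[24, 16, 19, 86]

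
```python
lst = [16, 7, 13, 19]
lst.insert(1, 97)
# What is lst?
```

[16, 97, 7, 13, 19]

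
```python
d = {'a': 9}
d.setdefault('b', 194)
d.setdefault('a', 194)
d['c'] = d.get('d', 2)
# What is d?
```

After line 1: d = {'a': 9}
After line 2 (setdefault adds 'b'=194): d = {'a': 9, 'b': 194}
After line 3 (setdefault 'a' no-op, already exists): d = {'a': 9, 'b': 194}
After line 4 (get('d', 2) returns default since 'd' not in d): d = {'a': 9, 'b': 194, 'c': 2}

{'a': 9, 'b': 194, 'c': 2}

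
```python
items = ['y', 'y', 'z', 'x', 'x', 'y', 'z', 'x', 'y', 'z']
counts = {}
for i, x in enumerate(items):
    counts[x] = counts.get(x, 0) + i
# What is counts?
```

Initial: counts = {}, items = ['y', 'y', 'z', 'x', 'x', 'y', 'z', 'x', 'y', 'z']
i=0, x='y': counts = {'y': 0}
i=1, x='y': counts = {'y': 1}
i=2, x='z': counts = {'y': 1, 'z': 2}
i=3, x='x': counts = {'y': 1, 'z': 2, 'x': 3}
i=4, x='x': counts = {'y': 1, 'z': 2, 'x': 7}
i=5, x='y': counts = {'y': 6, 'z': 2, 'x': 7}
i=6, x='z': counts = {'y': 6, 'z': 8, 'x': 7}
i=7, x='x': counts = {'y': 6, 'z': 8, 'x': 14}
i=8, x='y': counts = {'y': 14, 'z': 8, 'x': 14}
i=9, x='z': counts = {'y': 14, 'z': 17, 'x': 14}

{'y': 14, 'z': 17, 'x': 14}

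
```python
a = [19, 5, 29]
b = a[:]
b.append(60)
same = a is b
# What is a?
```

After line 1: a = [19, 5, 29]
After line 2 (b = a[:] is a shallow copy, new object): a = [19, 5, 29], b = [19, 5, 29]
After line 3 (append only mutates b): a = [19, 5, 29], b = [19, 5, 29, 60]
After line 4 (same = a is b; different objects -> False): same = False

[19, 5, 29]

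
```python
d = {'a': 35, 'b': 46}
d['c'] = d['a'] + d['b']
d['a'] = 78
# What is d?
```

After line 1: d = {'a': 35, 'b': 46}
After line 2 (d['c'] = 35 + 46): d = {'a': 35, 'b': 46, 'c': 81}
After line 3: d = {'a': 78, 'b': 46, 'c': 81}

{'a': 78, 'b': 46, 'c': 81}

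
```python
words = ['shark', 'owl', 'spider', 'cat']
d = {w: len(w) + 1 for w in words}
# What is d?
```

{'shark': 6, 'owl': 4, 'spider': 7, 'cat': 4}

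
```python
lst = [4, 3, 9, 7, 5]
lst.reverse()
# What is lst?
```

[5, 7, 9, 3, 4]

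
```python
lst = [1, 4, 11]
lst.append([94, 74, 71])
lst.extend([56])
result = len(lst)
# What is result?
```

After line 1: lst = [1, 4, 11]
After line 2 (append adds [94, 74, 71] as single element): lst = [1, 4, 11, [94, 74, 71]]
After line 3 (extend unpacks [56], adds 56): lst = [1, 4, 11, [94, 74, 71], 56]
After line 4: result = len(lst) = 5

5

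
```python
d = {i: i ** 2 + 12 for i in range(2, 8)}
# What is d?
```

{2: 16, 3: 21, 4: 28, 5: 37, 6: 48, 7: 61}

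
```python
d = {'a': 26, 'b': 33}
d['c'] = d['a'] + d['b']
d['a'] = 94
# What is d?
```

After line 1: d = {'a': 26, 'b': 33}
After line 2 (d['c'] = 26 + 33): d = {'a': 26, 'b': 33, 'c': 59}
After line 3: d = {'a': 94, 'b': 33, 'c': 59}

{'a': 94, 'b': 33, 'c': 59}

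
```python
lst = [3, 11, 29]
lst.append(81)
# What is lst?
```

[3, 11, 29, 81]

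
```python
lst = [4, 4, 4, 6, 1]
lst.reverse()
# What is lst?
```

[1, 6, 4, 4, 4]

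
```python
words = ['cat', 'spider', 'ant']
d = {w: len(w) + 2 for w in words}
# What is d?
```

{'cat': 5, 'spider': 8, 'ant': 5}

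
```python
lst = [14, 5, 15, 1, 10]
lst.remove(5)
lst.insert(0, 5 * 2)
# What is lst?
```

After line 1: lst = [14, 5, 15, 1, 10]
After line 2 (remove first 5): lst = [14, 15, 1, 10]
After line 3 (insert 10 at index 0): lst = [10, 14, 15, 1, 10]

[10, 14, 15, 1, 10]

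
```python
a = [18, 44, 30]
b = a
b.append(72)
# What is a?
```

After line 1: a = [18, 44, 30]
After line 2 (b = a is an alias, same object): a = [18, 44, 30], b = [18, 44, 30]
After line 3 (b.append mutates the shared list): a = [18, 44, 30, 72], b = [18, 44, 30, 72]

[18, 44, 30, 72]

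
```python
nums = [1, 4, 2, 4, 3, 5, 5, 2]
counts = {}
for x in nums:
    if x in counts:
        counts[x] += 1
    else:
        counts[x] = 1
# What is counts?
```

Initial: counts = {}, nums = [1, 4, 2, 4, 3, 5, 5, 2]
See 1: counts = {1: 1}
See 4: counts = {1: 1, 4: 1}
See 2: counts = {1: 1, 4: 1, 2: 1}
See 4: counts = {1: 1, 4: 2, 2: 1}
See 3: counts = {1: 1, 4: 2, 2: 1, 3: 1}
See 5: counts = {1: 1, 4: 2, 2: 1, 3: 1, 5: 1}
See 5: counts = {1: 1, 4: 2, 2: 1, 3: 1, 5: 2}
See 2: counts = {1: 1, 4: 2, 2: 2, 3: 1, 5: 2}

{1: 1, 4: 2, 2: 2, 3: 1, 5: 2}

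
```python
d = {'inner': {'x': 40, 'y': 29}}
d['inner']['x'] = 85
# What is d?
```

After line 1: d = {'inner': {'x': 40, 'y': 29}}
After line 2 (inner x overwritten): d = {'inner': {'x': 85, 'y': 29}}

{'inner': {'x': 85, 'y': 29}}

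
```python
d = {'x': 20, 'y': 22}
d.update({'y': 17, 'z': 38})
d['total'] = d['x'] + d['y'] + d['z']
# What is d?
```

After line 1: d = {'x': 20, 'y': 22}
After line 2 (y overwritten, z added): d = {'x': 20, 'y': 17, 'z': 38}
After line 3 (total = 20 + 17 + 38 = 75): d = {'x': 20, 'y': 17, 'z': 38, 'total': 75}

{'x': 20, 'y': 17, 'z': 38, 'total': 75}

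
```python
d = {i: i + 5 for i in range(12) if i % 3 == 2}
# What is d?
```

{2: 7, 5: 10, 8: 13, 11: 16}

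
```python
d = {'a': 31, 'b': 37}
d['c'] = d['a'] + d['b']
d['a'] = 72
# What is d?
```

After line 1: d = {'a': 31, 'b': 37}
After line 2 (d['c'] = 31 + 37): d = {'a': 31, 'b': 37, 'c': 68}
After line 3: d = {'a': 72, 'b': 37, 'c': 68}

{'a': 72, 'b': 37, 'c': 68}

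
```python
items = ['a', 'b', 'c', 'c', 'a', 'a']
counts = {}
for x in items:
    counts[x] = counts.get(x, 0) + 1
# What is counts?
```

Initial: counts = {}, items = ['a', 'b', 'c', 'c', 'a', 'a']
See 'a': counts = {'a': 1}
See 'b': counts = {'a': 1, 'b': 1}
See 'c': counts = {'a': 1, 'b': 1, 'c': 1}
See 'c': counts = {'a': 1, 'b': 1, 'c': 2}
See 'a': counts = {'a': 2, 'b': 1, 'c': 2}
See 'a': counts = {'a': 3, 'b': 1, 'c': 2}

{'a': 3, 'b': 1, 'c': 2}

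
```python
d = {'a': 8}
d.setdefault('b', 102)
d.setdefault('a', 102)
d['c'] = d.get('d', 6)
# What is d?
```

After line 1: d = {'a': 8}
After line 2 (setdefault adds 'b'=102): d = {'a': 8, 'b': 102}
After line 3 (setdefault 'a' no-op, already exists): d = {'a': 8, 'b': 102}
After line 4 (get('d', 6) returns default since 'd' not in d): d = {'a': 8, 'b': 102, 'c': 6}

{'a': 8, 'b': 102, 'c': 6}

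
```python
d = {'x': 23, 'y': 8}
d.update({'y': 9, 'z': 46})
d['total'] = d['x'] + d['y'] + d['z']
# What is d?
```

After line 1: d = {'x': 23, 'y': 8}
After line 2 (y overwritten, z added): d = {'x': 23, 'y': 9, 'z': 46}
After line 3 (total = 23 + 9 + 46 = 78): d = {'x': 23, 'y': 9, 'z': 46, 'total': 78}

{'x': 23, 'y': 9, 'z': 46, 'total': 78}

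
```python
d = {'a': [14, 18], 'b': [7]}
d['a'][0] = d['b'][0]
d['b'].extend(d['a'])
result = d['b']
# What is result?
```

After line 1: d = {'a': [14, 18], 'b': [7]}
After line 2 (a[0] = b[0] = 7): d = {'a': [7, 18], 'b': [7]}
After line 3 (b.extend(a) appends [7, 18]): d = {'a': [7, 18], 'b': [7, 7, 18]}
After line 4: result = d['b'] = [7, 7, 18]

[7, 7, 18]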